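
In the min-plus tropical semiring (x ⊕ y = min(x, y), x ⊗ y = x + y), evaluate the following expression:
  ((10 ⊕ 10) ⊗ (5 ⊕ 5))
((10 ⊕ 10) ⊗ (5 ⊕ 5)) = 15

Expand innermost to outermost. Recall ⊕ takes the minimum of its arguments and ⊗ takes their sum. Working out the expression ((10 ⊕ 10) ⊗ (5 ⊕ 5)) gives 15.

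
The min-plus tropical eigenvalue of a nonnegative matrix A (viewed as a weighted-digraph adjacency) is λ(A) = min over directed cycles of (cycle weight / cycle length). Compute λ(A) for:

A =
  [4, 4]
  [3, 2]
λ(A) = 2

Enumerate directed cycles and compute their means (weight / length). Sample:
  cycle 0 → 0: weight = 4, length = 1, mean = 4/1 ≈ 4.000
  cycle 1 → 1: weight = 2, length = 1, mean = 2/1 ≈ 2.000
  cycle 0 → 1 → 0: weight = 7, length = 2, mean = 7/2 ≈ 3.500
  cycle 1 → 0 → 1: weight = 7, length = 2, mean = 7/2 ≈ 3.500
Minimum mean = 2.000, attained e.g. along the cycle 1 → 1 with weight 2 and length 1. So λ(A) = 2/1 = 2.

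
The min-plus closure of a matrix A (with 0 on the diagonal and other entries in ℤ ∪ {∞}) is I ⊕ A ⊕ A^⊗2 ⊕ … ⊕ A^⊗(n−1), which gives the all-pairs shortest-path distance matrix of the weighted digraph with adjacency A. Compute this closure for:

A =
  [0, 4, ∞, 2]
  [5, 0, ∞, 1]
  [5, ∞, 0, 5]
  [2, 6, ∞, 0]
Closure =
  [0, 4, ∞, 2]
  [3, 0, ∞, 1]
  [5, 9, 0, 5]
  [2, 6, ∞, 0]

This is the Floyd-Warshall all-pairs shortest-path computation. For each intermediate vertex k = 0, 1, …, 3, update dist[i][j] ← min(dist[i][j], dist[i][k] + dist[k][j]). The final matrix gives, for each (i, j), the minimum total weight of any directed path from i to j (possibly empty when i = j).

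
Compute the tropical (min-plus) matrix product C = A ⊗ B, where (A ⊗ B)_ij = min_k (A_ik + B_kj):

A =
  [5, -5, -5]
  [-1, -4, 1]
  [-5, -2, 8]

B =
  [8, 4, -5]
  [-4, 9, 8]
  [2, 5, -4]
A ⊗ B =
  [-9, 0, -9]
  [-8, 3, -6]
  [-6, -1, -10]

Apply the min-plus product entry-by-entry:
  C[0][0] = min over k of (A[0][0] + B[0][0] = 5 + 8 = 13, A[0][1] + B[1][0] = -5 + -4 = -9, A[0][2] + B[2][0] = -5 + 2 = -3) = -9 (attained at k = 1)
  C[0][1] = min over k of (A[0][0] + B[0][1] = 5 + 4 = 9, A[0][1] + B[1][1] = -5 + 9 = 4, A[0][2] + B[2][1] = -5 + 5 = 0) = 0 (attained at k = 2)
  C[0][2] = min over k of (A[0][0] + B[0][2] = 5 + -5 = 0, A[0][1] + B[1][2] = -5 + 8 = 3, A[0][2] + B[2][2] = -5 + -4 = -9) = -9 (attained at k = 2)
  C[1][0] = min over k of (A[1][0] + B[0][0] = -1 + 8 = 7, A[1][1] + B[1][0] = -4 + -4 = -8, A[1][2] + B[2][0] = 1 + 2 = 3) = -8 (attained at k = 1)
  C[1][1] = min over k of (A[1][0] + B[0][1] = -1 + 4 = 3, A[1][1] + B[1][1] = -4 + 9 = 5, A[1][2] + B[2][1] = 1 + 5 = 6) = 3 (attained at k = 0)
  C[1][2] = min over k of (A[1][0] + B[0][2] = -1 + -5 = -6, A[1][1] + B[1][2] = -4 + 8 = 4, A[1][2] + B[2][2] = 1 + -4 = -3) = -6 (attained at k = 0)
  C[2][0] = min over k of (A[2][0] + B[0][0] = -5 + 8 = 3, A[2][1] + B[1][0] = -2 + -4 = -6, A[2][2] + B[2][0] = 8 + 2 = 10) = -6 (attained at k = 1)
  C[2][1] = min over k of (A[2][0] + B[0][1] = -5 + 4 = -1, A[2][1] + B[1][1] = -2 + 9 = 7, A[2][2] + B[2][1] = 8 + 5 = 13) = -1 (attained at k = 0)
  C[2][2] = min over k of (A[2][0] + B[0][2] = -5 + -5 = -10, A[2][1] + B[1][2] = -2 + 8 = 6, A[2][2] + B[2][2] = 8 + -4 = 4) = -10 (attained at k = 0)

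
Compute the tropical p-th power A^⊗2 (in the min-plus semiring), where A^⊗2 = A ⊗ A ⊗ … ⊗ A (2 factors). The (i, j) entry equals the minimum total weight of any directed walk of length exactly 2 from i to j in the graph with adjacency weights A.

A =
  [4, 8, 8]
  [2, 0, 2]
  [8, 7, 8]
A^⊗2 =
  [8, 8, 10]
  [2, 0, 2]
  [9, 7, 9]

Each entry (A^⊗2)_ij equals the minimum over all length-2 walks i = v_0 → v_1 → … → v_2 = j of Σ_t A[v_t][v_{t+1}]. For example, for (i, j) = (0, 2) we minimise over 3 possible intermediate vertex sequences; the minimum is 10, attained along the walk 0 → 1 → 2.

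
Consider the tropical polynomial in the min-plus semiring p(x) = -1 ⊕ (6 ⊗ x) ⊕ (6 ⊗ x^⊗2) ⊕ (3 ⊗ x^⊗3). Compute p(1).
p(1) = -1

A tropical monomial a ⊗ x^⊗i evaluates to a + i · x. Evaluating each term at x = 1:
  Term 0 contributes -1 + 0 · 1 = -1
  Term 1 contributes 6 + 1 · 1 = 7
  Term 2 contributes 6 + 2 · 1 = 8
  Term 3 contributes 3 + 3 · 1 = 6
p(1) = ⊕ of these = min[-1, 7, 8, 6] = -1.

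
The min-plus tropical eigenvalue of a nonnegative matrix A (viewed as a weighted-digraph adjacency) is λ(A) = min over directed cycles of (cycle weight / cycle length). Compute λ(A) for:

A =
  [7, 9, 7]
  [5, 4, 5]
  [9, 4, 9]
λ(A) = 4

Enumerate directed cycles and compute their means (weight / length). Sample:
  cycle 0 → 0: weight = 7, length = 1, mean = 7/1 ≈ 7.000
  cycle 1 → 1: weight = 4, length = 1, mean = 4/1 ≈ 4.000
  cycle 2 → 2: weight = 9, length = 1, mean = 9/1 ≈ 9.000
  cycle 0 → 1 → 0: weight = 14, length = 2, mean = 14/2 ≈ 7.000
  cycle 0 → 2 → 0: weight = 16, length = 2, mean = 16/2 ≈ 8.000
  cycle 1 → 0 → 1: weight = 14, length = 2, mean = 14/2 ≈ 7.000
Minimum mean = 4.000, attained e.g. along the cycle 1 → 1 with weight 4 and length 1. So λ(A) = 4/1 = 4.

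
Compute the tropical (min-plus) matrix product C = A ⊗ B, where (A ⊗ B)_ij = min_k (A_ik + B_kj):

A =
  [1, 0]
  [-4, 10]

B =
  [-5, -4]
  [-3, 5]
A ⊗ B =
  [-4, -3]
  [-9, -8]

Apply the min-plus product entry-by-entry:
  C[0][0] = min over k of (A[0][0] + B[0][0] = 1 + -5 = -4, A[0][1] + B[1][0] = 0 + -3 = -3) = -4 (attained at k = 0)
  C[0][1] = min over k of (A[0][0] + B[0][1] = 1 + -4 = -3, A[0][1] + B[1][1] = 0 + 5 = 5) = -3 (attained at k = 0)
  C[1][0] = min over k of (A[1][0] + B[0][0] = -4 + -5 = -9, A[1][1] + B[1][0] = 10 + -3 = 7) = -9 (attained at k = 0)
  C[1][1] = min over k of (A[1][0] + B[0][1] = -4 + -4 = -8, A[1][1] + B[1][1] = 10 + 5 = 15) = -8 (attained at k = 0)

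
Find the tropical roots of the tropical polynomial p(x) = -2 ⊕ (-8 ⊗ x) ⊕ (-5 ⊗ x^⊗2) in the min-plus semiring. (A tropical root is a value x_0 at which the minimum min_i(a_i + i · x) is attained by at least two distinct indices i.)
Roots: {-3, 6}

Each tropical root is a break point of the lower envelope of the lines y = a_i + i · x (there are 3 lines, with slopes 0, 1, ..., 2). Only the lines that attain the minimum somewhere contribute to roots; other lines are dominated. Here the surviving (envelope) indices are i = 2, i = 1, i = 0.
Intersections between consecutive envelope lines give the roots: for adjacent envelope indices i < j the intersection is x = (a_i − a_j) / (j − i). Reading off the sorted break points: {-3, 6}.
Verification: at each break x_0, at least two indices attain the minimum of min_i(a_i + i · x_0).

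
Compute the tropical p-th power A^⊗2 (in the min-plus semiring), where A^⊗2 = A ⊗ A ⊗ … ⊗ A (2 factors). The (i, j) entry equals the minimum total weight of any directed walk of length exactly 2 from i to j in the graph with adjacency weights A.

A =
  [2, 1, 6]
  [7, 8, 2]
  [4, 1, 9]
A^⊗2 =
  [4, 3, 3]
  [6, 3, 10]
  [6, 5, 3]

Each entry (A^⊗2)_ij equals the minimum over all length-2 walks i = v_0 → v_1 → … → v_2 = j of Σ_t A[v_t][v_{t+1}]. For example, for (i, j) = (0, 2) we minimise over 3 possible intermediate vertex sequences; the minimum is 3, attained along the walk 0 → 1 → 2.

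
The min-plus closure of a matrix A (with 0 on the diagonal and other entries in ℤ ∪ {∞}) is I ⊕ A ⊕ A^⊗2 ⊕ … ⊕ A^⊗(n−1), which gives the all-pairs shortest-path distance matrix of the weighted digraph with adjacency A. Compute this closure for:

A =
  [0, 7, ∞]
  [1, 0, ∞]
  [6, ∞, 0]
Closure =
  [0, 7, ∞]
  [1, 0, ∞]
  [6, 13, 0]

This is the Floyd-Warshall all-pairs shortest-path computation. For each intermediate vertex k = 0, 1, …, 2, update dist[i][j] ← min(dist[i][j], dist[i][k] + dist[k][j]). The final matrix gives, for each (i, j), the minimum total weight of any directed path from i to j (possibly empty when i = j).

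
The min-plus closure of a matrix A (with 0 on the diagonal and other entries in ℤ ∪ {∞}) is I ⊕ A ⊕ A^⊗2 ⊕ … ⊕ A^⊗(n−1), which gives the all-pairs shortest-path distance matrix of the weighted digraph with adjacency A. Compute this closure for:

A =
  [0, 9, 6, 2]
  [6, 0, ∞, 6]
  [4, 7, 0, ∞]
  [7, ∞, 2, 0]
Closure =
  [0, 9, 4, 2]
  [6, 0, 8, 6]
  [4, 7, 0, 6]
  [6, 9, 2, 0]

This is the Floyd-Warshall all-pairs shortest-path computation. For each intermediate vertex k = 0, 1, …, 3, update dist[i][j] ← min(dist[i][j], dist[i][k] + dist[k][j]). The final matrix gives, for each (i, j), the minimum total weight of any directed path from i to j (possibly empty when i = j).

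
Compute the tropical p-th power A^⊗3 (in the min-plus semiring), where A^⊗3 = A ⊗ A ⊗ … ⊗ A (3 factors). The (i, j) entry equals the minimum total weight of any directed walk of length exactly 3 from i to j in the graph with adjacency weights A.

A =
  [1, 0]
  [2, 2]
A^⊗3 =
  [3, 2]
  [4, 3]

Each entry (A^⊗3)_ij equals the minimum over all length-3 walks i = v_0 → v_1 → … → v_3 = j of Σ_t A[v_t][v_{t+1}]. For example, for (i, j) = (0, 1) we minimise over 4 possible intermediate vertex sequences; the minimum is 2, attained along the walk 0 → 0 → 0 → 1.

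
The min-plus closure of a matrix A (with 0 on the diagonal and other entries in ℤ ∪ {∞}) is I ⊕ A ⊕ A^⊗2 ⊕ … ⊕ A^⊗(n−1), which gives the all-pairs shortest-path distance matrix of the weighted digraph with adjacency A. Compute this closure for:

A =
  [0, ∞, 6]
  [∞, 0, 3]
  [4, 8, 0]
Closure =
  [0, 14, 6]
  [7, 0, 3]
  [4, 8, 0]

This is the Floyd-Warshall all-pairs shortest-path computation. For each intermediate vertex k = 0, 1, …, 2, update dist[i][j] ← min(dist[i][j], dist[i][k] + dist[k][j]). The final matrix gives, for each (i, j), the minimum total weight of any directed path from i to j (possibly empty when i = j).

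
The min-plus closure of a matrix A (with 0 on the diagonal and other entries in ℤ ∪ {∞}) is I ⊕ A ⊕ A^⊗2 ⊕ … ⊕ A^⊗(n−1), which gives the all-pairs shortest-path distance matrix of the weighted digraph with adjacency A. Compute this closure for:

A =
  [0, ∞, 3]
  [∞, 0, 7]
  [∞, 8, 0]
Closure =
  [0, 11, 3]
  [∞, 0, 7]
  [∞, 8, 0]

This is the Floyd-Warshall all-pairs shortest-path computation. For each intermediate vertex k = 0, 1, …, 2, update dist[i][j] ← min(dist[i][j], dist[i][k] + dist[k][j]). The final matrix gives, for each (i, j), the minimum total weight of any directed path from i to j (possibly empty when i = j).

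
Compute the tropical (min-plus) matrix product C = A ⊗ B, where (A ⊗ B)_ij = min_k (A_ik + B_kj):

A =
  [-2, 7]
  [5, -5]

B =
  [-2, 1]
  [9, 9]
A ⊗ B =
  [-4, -1]
  [3, 4]

Apply the min-plus product entry-by-entry:
  C[0][0] = min over k of (A[0][0] + B[0][0] = -2 + -2 = -4, A[0][1] + B[1][0] = 7 + 9 = 16) = -4 (attained at k = 0)
  C[0][1] = min over k of (A[0][0] + B[0][1] = -2 + 1 = -1, A[0][1] + B[1][1] = 7 + 9 = 16) = -1 (attained at k = 0)
  C[1][0] = min over k of (A[1][0] + B[0][0] = 5 + -2 = 3, A[1][1] + B[1][0] = -5 + 9 = 4) = 3 (attained at k = 0)
  C[1][1] = min over k of (A[1][0] + B[0][1] = 5 + 1 = 6, A[1][1] + B[1][1] = -5 + 9 = 4) = 4 (attained at k = 1)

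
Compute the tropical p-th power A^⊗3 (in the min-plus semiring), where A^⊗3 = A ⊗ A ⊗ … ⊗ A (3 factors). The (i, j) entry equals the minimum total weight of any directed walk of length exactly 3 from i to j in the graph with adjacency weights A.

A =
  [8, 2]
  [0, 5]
A^⊗3 =
  [7, 4]
  [2, 7]

Each entry (A^⊗3)_ij equals the minimum over all length-3 walks i = v_0 → v_1 → … → v_3 = j of Σ_t A[v_t][v_{t+1}]. For example, for (i, j) = (0, 1) we minimise over 4 possible intermediate vertex sequences; the minimum is 4, attained along the walk 0 → 1 → 0 → 1.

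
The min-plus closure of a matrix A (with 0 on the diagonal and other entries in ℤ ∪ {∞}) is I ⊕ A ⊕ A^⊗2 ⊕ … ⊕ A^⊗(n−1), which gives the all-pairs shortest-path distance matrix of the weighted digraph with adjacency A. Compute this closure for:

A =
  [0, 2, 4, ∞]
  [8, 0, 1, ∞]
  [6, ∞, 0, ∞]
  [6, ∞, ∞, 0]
Closure =
  [0, 2, 3, ∞]
  [7, 0, 1, ∞]
  [6, 8, 0, ∞]
  [6, 8, 9, 0]

This is the Floyd-Warshall all-pairs shortest-path computation. For each intermediate vertex k = 0, 1, …, 3, update dist[i][j] ← min(dist[i][j], dist[i][k] + dist[k][j]). The final matrix gives, for each (i, j), the minimum total weight of any directed path from i to j (possibly empty when i = j).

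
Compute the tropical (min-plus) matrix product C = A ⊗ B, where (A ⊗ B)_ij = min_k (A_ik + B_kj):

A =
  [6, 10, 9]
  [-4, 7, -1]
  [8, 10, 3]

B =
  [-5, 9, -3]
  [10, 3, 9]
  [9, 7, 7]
A ⊗ B =
  [1, 13, 3]
  [-9, 5, -7]
  [3, 10, 5]

Apply the min-plus product entry-by-entry:
  C[0][0] = min over k of (A[0][0] + B[0][0] = 6 + -5 = 1, A[0][1] + B[1][0] = 10 + 10 = 20, A[0][2] + B[2][0] = 9 + 9 = 18) = 1 (attained at k = 0)
  C[0][1] = min over k of (A[0][0] + B[0][1] = 6 + 9 = 15, A[0][1] + B[1][1] = 10 + 3 = 13, A[0][2] + B[2][1] = 9 + 7 = 16) = 13 (attained at k = 1)
  C[0][2] = min over k of (A[0][0] + B[0][2] = 6 + -3 = 3, A[0][1] + B[1][2] = 10 + 9 = 19, A[0][2] + B[2][2] = 9 + 7 = 16) = 3 (attained at k = 0)
  C[1][0] = min over k of (A[1][0] + B[0][0] = -4 + -5 = -9, A[1][1] + B[1][0] = 7 + 10 = 17, A[1][2] + B[2][0] = -1 + 9 = 8) = -9 (attained at k = 0)
  C[1][1] = min over k of (A[1][0] + B[0][1] = -4 + 9 = 5, A[1][1] + B[1][1] = 7 + 3 = 10, A[1][2] + B[2][1] = -1 + 7 = 6) = 5 (attained at k = 0)
  C[1][2] = min over k of (A[1][0] + B[0][2] = -4 + -3 = -7, A[1][1] + B[1][2] = 7 + 9 = 16, A[1][2] + B[2][2] = -1 + 7 = 6) = -7 (attained at k = 0)
  C[2][0] = min over k of (A[2][0] + B[0][0] = 8 + -5 = 3, A[2][1] + B[1][0] = 10 + 10 = 20, A[2][2] + B[2][0] = 3 + 9 = 12) = 3 (attained at k = 0)
  C[2][1] = min over k of (A[2][0] + B[0][1] = 8 + 9 = 17, A[2][1] + B[1][1] = 10 + 3 = 13, A[2][2] + B[2][1] = 3 + 7 = 10) = 10 (attained at k = 2)
  C[2][2] = min over k of (A[2][0] + B[0][2] = 8 + -3 = 5, A[2][1] + B[1][2] = 10 + 9 = 19, A[2][2] + B[2][2] = 3 + 7 = 10) = 5 (attained at k = 0)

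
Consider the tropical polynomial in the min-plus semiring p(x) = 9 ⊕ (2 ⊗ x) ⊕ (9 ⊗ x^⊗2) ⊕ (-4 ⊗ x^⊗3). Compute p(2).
p(2) = 2

A tropical monomial a ⊗ x^⊗i evaluates to a + i · x. Evaluating each term at x = 2:
  Term 0 contributes 9 + 0 · 2 = 9
  Term 1 contributes 2 + 1 · 2 = 4
  Term 2 contributes 9 + 2 · 2 = 13
  Term 3 contributes -4 + 3 · 2 = 2
p(2) = ⊕ of these = min[9, 4, 13, 2] = 2.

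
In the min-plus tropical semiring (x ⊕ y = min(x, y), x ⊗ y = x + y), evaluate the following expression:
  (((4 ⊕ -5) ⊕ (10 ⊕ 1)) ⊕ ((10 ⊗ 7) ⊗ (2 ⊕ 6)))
(((4 ⊕ -5) ⊕ (10 ⊕ 1)) ⊕ ((10 ⊗ 7) ⊗ (2 ⊕ 6))) = -5

Expand innermost to outermost. Recall ⊕ takes the minimum of its arguments and ⊗ takes their sum. Working out the expression (((4 ⊕ -5) ⊕ (10 ⊕ 1)) ⊕ ((10 ⊗ 7) ⊗ (2 ⊕ 6))) gives -5.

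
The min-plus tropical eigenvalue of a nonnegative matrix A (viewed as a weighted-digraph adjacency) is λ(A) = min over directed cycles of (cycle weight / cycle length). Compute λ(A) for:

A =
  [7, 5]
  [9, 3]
λ(A) = 3

Enumerate directed cycles and compute their means (weight / length). Sample:
  cycle 0 → 0: weight = 7, length = 1, mean = 7/1 ≈ 7.000
  cycle 1 → 1: weight = 3, length = 1, mean = 3/1 ≈ 3.000
  cycle 0 → 1 → 0: weight = 14, length = 2, mean = 14/2 ≈ 7.000
  cycle 1 → 0 → 1: weight = 14, length = 2, mean = 14/2 ≈ 7.000
Minimum mean = 3.000, attained e.g. along the cycle 1 → 1 with weight 3 and length 1. So λ(A) = 3/1 = 3.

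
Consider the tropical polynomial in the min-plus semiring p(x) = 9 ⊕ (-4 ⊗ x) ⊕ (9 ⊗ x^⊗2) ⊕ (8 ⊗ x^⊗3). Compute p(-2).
p(-2) = -6

A tropical monomial a ⊗ x^⊗i evaluates to a + i · x. Evaluating each term at x = -2:
  Term 0 contributes 9 + 0 · -2 = 9
  Term 1 contributes -4 + 1 · -2 = -6
  Term 2 contributes 9 + 2 · -2 = 5
  Term 3 contributes 8 + 3 · -2 = 2
p(-2) = ⊕ of these = min[9, -6, 5, 2] = -6.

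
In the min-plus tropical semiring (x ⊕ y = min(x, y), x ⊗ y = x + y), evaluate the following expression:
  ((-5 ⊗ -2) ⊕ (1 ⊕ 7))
((-5 ⊗ -2) ⊕ (1 ⊕ 7)) = -7

Expand innermost to outermost. Recall ⊕ takes the minimum of its arguments and ⊗ takes their sum. Working out the expression ((-5 ⊗ -2) ⊕ (1 ⊕ 7)) gives -7.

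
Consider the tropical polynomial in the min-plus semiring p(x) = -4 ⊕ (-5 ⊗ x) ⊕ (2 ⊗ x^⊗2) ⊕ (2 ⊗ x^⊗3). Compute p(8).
p(8) = -4

A tropical monomial a ⊗ x^⊗i evaluates to a + i · x. Evaluating each term at x = 8:
  Term 0 contributes -4 + 0 · 8 = -4
  Term 1 contributes -5 + 1 · 8 = 3
  Term 2 contributes 2 + 2 · 8 = 18
  Term 3 contributes 2 + 3 · 8 = 26
p(8) = ⊕ of these = min[-4, 3, 18, 26] = -4.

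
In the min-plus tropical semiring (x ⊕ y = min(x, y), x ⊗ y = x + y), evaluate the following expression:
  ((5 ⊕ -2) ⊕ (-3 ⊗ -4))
((5 ⊕ -2) ⊕ (-3 ⊗ -4)) = -7

Expand innermost to outermost. Recall ⊕ takes the minimum of its arguments and ⊗ takes their sum. Working out the expression ((5 ⊕ -2) ⊕ (-3 ⊗ -4)) gives -7.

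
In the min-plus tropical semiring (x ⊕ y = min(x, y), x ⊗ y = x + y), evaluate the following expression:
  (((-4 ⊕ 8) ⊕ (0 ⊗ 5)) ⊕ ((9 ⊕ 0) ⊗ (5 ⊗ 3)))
(((-4 ⊕ 8) ⊕ (0 ⊗ 5)) ⊕ ((9 ⊕ 0) ⊗ (5 ⊗ 3))) = -4

Expand innermost to outermost. Recall ⊕ takes the minimum of its arguments and ⊗ takes their sum. Working out the expression (((-4 ⊕ 8) ⊕ (0 ⊗ 5)) ⊕ ((9 ⊕ 0) ⊗ (5 ⊗ 3))) gives -4.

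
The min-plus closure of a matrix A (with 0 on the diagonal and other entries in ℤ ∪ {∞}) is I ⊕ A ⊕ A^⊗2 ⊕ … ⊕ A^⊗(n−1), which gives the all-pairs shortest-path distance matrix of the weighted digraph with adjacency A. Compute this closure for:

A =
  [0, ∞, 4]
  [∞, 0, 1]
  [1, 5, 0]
Closure =
  [0, 9, 4]
  [2, 0, 1]
  [1, 5, 0]

This is the Floyd-Warshall all-pairs shortest-path computation. For each intermediate vertex k = 0, 1, …, 2, update dist[i][j] ← min(dist[i][j], dist[i][k] + dist[k][j]). The final matrix gives, for each (i, j), the minimum total weight of any directed path from i to j (possibly empty when i = j).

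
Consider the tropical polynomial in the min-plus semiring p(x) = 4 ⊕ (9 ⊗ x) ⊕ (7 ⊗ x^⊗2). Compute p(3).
p(3) = 4

A tropical monomial a ⊗ x^⊗i evaluates to a + i · x. Evaluating each term at x = 3:
  Term 0 contributes 4 + 0 · 3 = 4
  Term 1 contributes 9 + 1 · 3 = 12
  Term 2 contributes 7 + 2 · 3 = 13
p(3) = ⊕ of these = min[4, 12, 13] = 4.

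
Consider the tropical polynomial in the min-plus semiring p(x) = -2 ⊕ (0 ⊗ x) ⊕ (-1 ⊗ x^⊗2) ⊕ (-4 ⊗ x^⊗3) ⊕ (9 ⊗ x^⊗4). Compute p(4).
p(4) = -2

A tropical monomial a ⊗ x^⊗i evaluates to a + i · x. Evaluating each term at x = 4:
  Term 0 contributes -2 + 0 · 4 = -2
  Term 1 contributes 0 + 1 · 4 = 4
  Term 2 contributes -1 + 2 · 4 = 7
  Term 3 contributes -4 + 3 · 4 = 8
  Term 4 contributes 9 + 4 · 4 = 25
p(4) = ⊕ of these = min[-2, 4, 7, 8, 25] = -2.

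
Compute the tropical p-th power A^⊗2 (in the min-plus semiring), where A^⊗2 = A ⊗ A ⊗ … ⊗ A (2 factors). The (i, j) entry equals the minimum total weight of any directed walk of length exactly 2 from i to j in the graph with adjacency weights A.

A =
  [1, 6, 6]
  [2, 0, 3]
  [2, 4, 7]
A^⊗2 =
  [2, 6, 7]
  [2, 0, 3]
  [3, 4, 7]

Each entry (A^⊗2)_ij equals the minimum over all length-2 walks i = v_0 → v_1 → … → v_2 = j of Σ_t A[v_t][v_{t+1}]. For example, for (i, j) = (0, 2) we minimise over 3 possible intermediate vertex sequences; the minimum is 7, attained along the walk 0 → 0 → 2.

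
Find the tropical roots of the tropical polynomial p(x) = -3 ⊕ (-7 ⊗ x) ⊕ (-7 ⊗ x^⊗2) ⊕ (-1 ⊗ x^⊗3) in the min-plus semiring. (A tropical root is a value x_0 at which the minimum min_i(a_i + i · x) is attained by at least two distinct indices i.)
Roots: {-6, 0, 4}

Each tropical root is a break point of the lower envelope of the lines y = a_i + i · x (there are 4 lines, with slopes 0, 1, ..., 3). Only the lines that attain the minimum somewhere contribute to roots; other lines are dominated. Here the surviving (envelope) indices are i = 3, i = 2, i = 1, i = 0.
Intersections between consecutive envelope lines give the roots: for adjacent envelope indices i < j the intersection is x = (a_i − a_j) / (j − i). Reading off the sorted break points: {-6, 0, 4}.
Verification: at each break x_0, at least two indices attain the minimum of min_i(a_i + i · x_0).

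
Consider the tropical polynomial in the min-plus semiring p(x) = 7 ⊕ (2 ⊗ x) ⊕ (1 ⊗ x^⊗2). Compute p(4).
p(4) = 6

A tropical monomial a ⊗ x^⊗i evaluates to a + i · x. Evaluating each term at x = 4:
  Term 0 contributes 7 + 0 · 4 = 7
  Term 1 contributes 2 + 1 · 4 = 6
  Term 2 contributes 1 + 2 · 4 = 9
p(4) = ⊕ of these = min[7, 6, 9] = 6.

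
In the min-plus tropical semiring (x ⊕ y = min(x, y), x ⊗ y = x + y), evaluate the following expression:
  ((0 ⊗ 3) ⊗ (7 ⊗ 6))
((0 ⊗ 3) ⊗ (7 ⊗ 6)) = 16

Expand innermost to outermost. Recall ⊕ takes the minimum of its arguments and ⊗ takes their sum. Working out the expression ((0 ⊗ 3) ⊗ (7 ⊗ 6)) gives 16.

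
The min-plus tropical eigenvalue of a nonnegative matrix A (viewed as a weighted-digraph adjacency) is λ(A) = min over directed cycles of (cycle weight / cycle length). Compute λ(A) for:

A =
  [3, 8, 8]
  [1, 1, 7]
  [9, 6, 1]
λ(A) = 1

Enumerate directed cycles and compute their means (weight / length). Sample:
  cycle 0 → 0: weight = 3, length = 1, mean = 3/1 ≈ 3.000
  cycle 1 → 1: weight = 1, length = 1, mean = 1/1 ≈ 1.000
  cycle 2 → 2: weight = 1, length = 1, mean = 1/1 ≈ 1.000
  cycle 0 → 1 → 0: weight = 9, length = 2, mean = 9/2 ≈ 4.500
  cycle 0 → 2 → 0: weight = 17, length = 2, mean = 17/2 ≈ 8.500
  cycle 1 → 0 → 1: weight = 9, length = 2, mean = 9/2 ≈ 4.500
Minimum mean = 1.000, attained e.g. along the cycle 1 → 1 with weight 1 and length 1. So λ(A) = 1/1 = 1.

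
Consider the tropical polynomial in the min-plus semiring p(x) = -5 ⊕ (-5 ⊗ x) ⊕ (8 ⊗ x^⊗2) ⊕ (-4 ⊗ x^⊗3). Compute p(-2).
p(-2) = -10

A tropical monomial a ⊗ x^⊗i evaluates to a + i · x. Evaluating each term at x = -2:
  Term 0 contributes -5 + 0 · -2 = -5
  Term 1 contributes -5 + 1 · -2 = -7
  Term 2 contributes 8 + 2 · -2 = 4
  Term 3 contributes -4 + 3 · -2 = -10
p(-2) = ⊕ of these = min[-5, -7, 4, -10] = -10.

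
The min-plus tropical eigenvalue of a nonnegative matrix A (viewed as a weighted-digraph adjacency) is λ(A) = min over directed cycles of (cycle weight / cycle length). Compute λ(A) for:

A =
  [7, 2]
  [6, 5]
λ(A) = 4

Enumerate directed cycles and compute their means (weight / length). Sample:
  cycle 0 → 0: weight = 7, length = 1, mean = 7/1 ≈ 7.000
  cycle 1 → 1: weight = 5, length = 1, mean = 5/1 ≈ 5.000
  cycle 0 → 1 → 0: weight = 8, length = 2, mean = 8/2 ≈ 4.000
  cycle 1 → 0 → 1: weight = 8, length = 2, mean = 8/2 ≈ 4.000
Minimum mean = 4.000, attained e.g. along the cycle 0 → 1 → 0 with weight 8 and length 2. So λ(A) = 8/2 = 4.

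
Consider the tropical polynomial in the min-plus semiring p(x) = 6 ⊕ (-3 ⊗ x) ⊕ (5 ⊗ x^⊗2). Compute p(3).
p(3) = 0

A tropical monomial a ⊗ x^⊗i evaluates to a + i · x. Evaluating each term at x = 3:
  Term 0 contributes 6 + 0 · 3 = 6
  Term 1 contributes -3 + 1 · 3 = 0
  Term 2 contributes 5 + 2 · 3 = 11
p(3) = ⊕ of these = min[6, 0, 11] = 0.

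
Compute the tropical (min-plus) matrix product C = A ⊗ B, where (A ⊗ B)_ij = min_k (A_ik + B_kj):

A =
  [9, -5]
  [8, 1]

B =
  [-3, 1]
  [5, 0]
A ⊗ B =
  [0, -5]
  [5, 1]

Apply the min-plus product entry-by-entry:
  C[0][0] = min over k of (A[0][0] + B[0][0] = 9 + -3 = 6, A[0][1] + B[1][0] = -5 + 5 = 0) = 0 (attained at k = 1)
  C[0][1] = min over k of (A[0][0] + B[0][1] = 9 + 1 = 10, A[0][1] + B[1][1] = -5 + 0 = -5) = -5 (attained at k = 1)
  C[1][0] = min over k of (A[1][0] + B[0][0] = 8 + -3 = 5, A[1][1] + B[1][0] = 1 + 5 = 6) = 5 (attained at k = 0)
  C[1][1] = min over k of (A[1][0] + B[0][1] = 8 + 1 = 9, A[1][1] + B[1][1] = 1 + 0 = 1) = 1 (attained at k = 1)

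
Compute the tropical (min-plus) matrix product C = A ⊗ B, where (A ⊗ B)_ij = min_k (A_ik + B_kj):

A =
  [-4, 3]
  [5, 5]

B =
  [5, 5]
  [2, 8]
A ⊗ B =
  [1, 1]
  [7, 10]

Apply the min-plus product entry-by-entry:
  C[0][0] = min over k of (A[0][0] + B[0][0] = -4 + 5 = 1, A[0][1] + B[1][0] = 3 + 2 = 5) = 1 (attained at k = 0)
  C[0][1] = min over k of (A[0][0] + B[0][1] = -4 + 5 = 1, A[0][1] + B[1][1] = 3 + 8 = 11) = 1 (attained at k = 0)
  C[1][0] = min over k of (A[1][0] + B[0][0] = 5 + 5 = 10, A[1][1] + B[1][0] = 5 + 2 = 7) = 7 (attained at k = 1)
  C[1][1] = min over k of (A[1][0] + B[0][1] = 5 + 5 = 10, A[1][1] + B[1][1] = 5 + 8 = 13) = 10 (attained at k = 0)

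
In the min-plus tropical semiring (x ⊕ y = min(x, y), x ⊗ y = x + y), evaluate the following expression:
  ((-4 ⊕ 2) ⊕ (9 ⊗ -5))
((-4 ⊕ 2) ⊕ (9 ⊗ -5)) = -4

Expand innermost to outermost. Recall ⊕ takes the minimum of its arguments and ⊗ takes their sum. Working out the expression ((-4 ⊕ 2) ⊕ (9 ⊗ -5)) gives -4.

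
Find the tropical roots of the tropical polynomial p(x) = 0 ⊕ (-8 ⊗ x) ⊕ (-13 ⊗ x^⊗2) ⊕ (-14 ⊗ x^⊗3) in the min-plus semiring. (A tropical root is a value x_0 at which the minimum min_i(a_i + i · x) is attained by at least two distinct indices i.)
Roots: {1, 5, 8}

Each tropical root is a break point of the lower envelope of the lines y = a_i + i · x (there are 4 lines, with slopes 0, 1, ..., 3). Only the lines that attain the minimum somewhere contribute to roots; other lines are dominated. Here the surviving (envelope) indices are i = 3, i = 2, i = 1, i = 0.
Intersections between consecutive envelope lines give the roots: for adjacent envelope indices i < j the intersection is x = (a_i − a_j) / (j − i). Reading off the sorted break points: {1, 5, 8}.
Verification: at each break x_0, at least two indices attain the minimum of min_i(a_i + i · x_0).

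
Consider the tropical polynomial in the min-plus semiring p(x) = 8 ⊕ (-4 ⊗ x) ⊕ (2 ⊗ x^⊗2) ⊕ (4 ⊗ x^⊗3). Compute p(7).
p(7) = 3

A tropical monomial a ⊗ x^⊗i evaluates to a + i · x. Evaluating each term at x = 7:
  Term 0 contributes 8 + 0 · 7 = 8
  Term 1 contributes -4 + 1 · 7 = 3
  Term 2 contributes 2 + 2 · 7 = 16
  Term 3 contributes 4 + 3 · 7 = 25
p(7) = ⊕ of these = min[8, 3, 16, 25] = 3.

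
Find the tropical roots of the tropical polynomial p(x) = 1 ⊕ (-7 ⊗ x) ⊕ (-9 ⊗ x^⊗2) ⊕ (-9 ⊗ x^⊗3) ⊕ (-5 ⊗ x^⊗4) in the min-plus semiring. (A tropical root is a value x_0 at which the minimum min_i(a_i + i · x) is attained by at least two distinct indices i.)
Roots: {-4, 0, 2, 8}

Each tropical root is a break point of the lower envelope of the lines y = a_i + i · x (there are 5 lines, with slopes 0, 1, ..., 4). Only the lines that attain the minimum somewhere contribute to roots; other lines are dominated. Here the surviving (envelope) indices are i = 4, i = 3, i = 2, i = 1, i = 0.
Intersections between consecutive envelope lines give the roots: for adjacent envelope indices i < j the intersection is x = (a_i − a_j) / (j − i). Reading off the sorted break points: {-4, 0, 2, 8}.
Verification: at each break x_0, at least two indices attain the minimum of min_i(a_i + i · x_0).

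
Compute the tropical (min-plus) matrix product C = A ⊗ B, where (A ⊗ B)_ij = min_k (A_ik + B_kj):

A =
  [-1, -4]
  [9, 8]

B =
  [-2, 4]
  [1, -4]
A ⊗ B =
  [-3, -8]
  [7, 4]

Apply the min-plus product entry-by-entry:
  C[0][0] = min over k of (A[0][0] + B[0][0] = -1 + -2 = -3, A[0][1] + B[1][0] = -4 + 1 = -3) = -3 (attained at k = 0)
  C[0][1] = min over k of (A[0][0] + B[0][1] = -1 + 4 = 3, A[0][1] + B[1][1] = -4 + -4 = -8) = -8 (attained at k = 1)
  C[1][0] = min over k of (A[1][0] + B[0][0] = 9 + -2 = 7, A[1][1] + B[1][0] = 8 + 1 = 9) = 7 (attained at k = 0)
  C[1][1] = min over k of (A[1][0] + B[0][1] = 9 + 4 = 13, A[1][1] + B[1][1] = 8 + -4 = 4) = 4 (attained at k = 1)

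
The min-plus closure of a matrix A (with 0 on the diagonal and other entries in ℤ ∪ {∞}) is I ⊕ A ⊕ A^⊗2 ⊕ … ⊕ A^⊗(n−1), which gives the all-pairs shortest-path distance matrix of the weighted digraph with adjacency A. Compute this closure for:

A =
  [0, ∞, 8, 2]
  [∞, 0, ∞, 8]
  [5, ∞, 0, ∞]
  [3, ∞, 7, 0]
Closure =
  [0, ∞, 8, 2]
  [11, 0, 15, 8]
  [5, ∞, 0, 7]
  [3, ∞, 7, 0]

This is the Floyd-Warshall all-pairs shortest-path computation. For each intermediate vertex k = 0, 1, …, 3, update dist[i][j] ← min(dist[i][j], dist[i][k] + dist[k][j]). The final matrix gives, for each (i, j), the minimum total weight of any directed path from i to j (possibly empty when i = j).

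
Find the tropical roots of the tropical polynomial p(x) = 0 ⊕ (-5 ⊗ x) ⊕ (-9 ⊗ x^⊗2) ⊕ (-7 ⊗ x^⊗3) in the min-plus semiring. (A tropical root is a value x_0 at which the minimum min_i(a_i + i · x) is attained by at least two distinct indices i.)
Roots: {-2, 4, 5}

Each tropical root is a break point of the lower envelope of the lines y = a_i + i · x (there are 4 lines, with slopes 0, 1, ..., 3). Only the lines that attain the minimum somewhere contribute to roots; other lines are dominated. Here the surviving (envelope) indices are i = 3, i = 2, i = 1, i = 0.
Intersections between consecutive envelope lines give the roots: for adjacent envelope indices i < j the intersection is x = (a_i − a_j) / (j − i). Reading off the sorted break points: {-2, 4, 5}.
Verification: at each break x_0, at least two indices attain the minimum of min_i(a_i + i · x_0).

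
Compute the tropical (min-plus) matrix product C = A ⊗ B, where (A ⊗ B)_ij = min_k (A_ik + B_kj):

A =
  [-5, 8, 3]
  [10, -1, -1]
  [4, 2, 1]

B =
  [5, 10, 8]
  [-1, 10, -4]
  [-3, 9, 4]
A ⊗ B =
  [0, 5, 3]
  [-4, 8, -5]
  [-2, 10, -2]

Apply the min-plus product entry-by-entry:
  C[0][0] = min over k of (A[0][0] + B[0][0] = -5 + 5 = 0, A[0][1] + B[1][0] = 8 + -1 = 7, A[0][2] + B[2][0] = 3 + -3 = 0) = 0 (attained at k = 0)
  C[0][1] = min over k of (A[0][0] + B[0][1] = -5 + 10 = 5, A[0][1] + B[1][1] = 8 + 10 = 18, A[0][2] + B[2][1] = 3 + 9 = 12) = 5 (attained at k = 0)
  C[0][2] = min over k of (A[0][0] + B[0][2] = -5 + 8 = 3, A[0][1] + B[1][2] = 8 + -4 = 4, A[0][2] + B[2][2] = 3 + 4 = 7) = 3 (attained at k = 0)
  C[1][0] = min over k of (A[1][0] + B[0][0] = 10 + 5 = 15, A[1][1] + B[1][0] = -1 + -1 = -2, A[1][2] + B[2][0] = -1 + -3 = -4) = -4 (attained at k = 2)
  C[1][1] = min over k of (A[1][0] + B[0][1] = 10 + 10 = 20, A[1][1] + B[1][1] = -1 + 10 = 9, A[1][2] + B[2][1] = -1 + 9 = 8) = 8 (attained at k = 2)
  C[1][2] = min over k of (A[1][0] + B[0][2] = 10 + 8 = 18, A[1][1] + B[1][2] = -1 + -4 = -5, A[1][2] + B[2][2] = -1 + 4 = 3) = -5 (attained at k = 1)
  C[2][0] = min over k of (A[2][0] + B[0][0] = 4 + 5 = 9, A[2][1] + B[1][0] = 2 + -1 = 1, A[2][2] + B[2][0] = 1 + -3 = -2) = -2 (attained at k = 2)
  C[2][1] = min over k of (A[2][0] + B[0][1] = 4 + 10 = 14, A[2][1] + B[1][1] = 2 + 10 = 12, A[2][2] + B[2][1] = 1 + 9 = 10) = 10 (attained at k = 2)
  C[2][2] = min over k of (A[2][0] + B[0][2] = 4 + 8 = 12, A[2][1] + B[1][2] = 2 + -4 = -2, A[2][2] + B[2][2] = 1 + 4 = 5) = -2 (attained at k = 1)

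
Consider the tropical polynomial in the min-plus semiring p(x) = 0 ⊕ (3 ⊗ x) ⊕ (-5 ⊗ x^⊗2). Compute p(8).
p(8) = 0

A tropical monomial a ⊗ x^⊗i evaluates to a + i · x. Evaluating each term at x = 8:
  Term 0 contributes 0 + 0 · 8 = 0
  Term 1 contributes 3 + 1 · 8 = 11
  Term 2 contributes -5 + 2 · 8 = 11
p(8) = ⊕ of these = min[0, 11, 11] = 0.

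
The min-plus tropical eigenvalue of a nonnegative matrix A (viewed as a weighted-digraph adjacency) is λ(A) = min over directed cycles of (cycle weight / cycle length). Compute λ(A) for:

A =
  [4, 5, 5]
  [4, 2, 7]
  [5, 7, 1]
λ(A) = 1

Enumerate directed cycles and compute their means (weight / length). Sample:
  cycle 0 → 0: weight = 4, length = 1, mean = 4/1 ≈ 4.000
  cycle 1 → 1: weight = 2, length = 1, mean = 2/1 ≈ 2.000
  cycle 2 → 2: weight = 1, length = 1, mean = 1/1 ≈ 1.000
  cycle 0 → 1 → 0: weight = 9, length = 2, mean = 9/2 ≈ 4.500
  cycle 0 → 2 → 0: weight = 10, length = 2, mean = 10/2 ≈ 5.000
  cycle 1 → 0 → 1: weight = 9, length = 2, mean = 9/2 ≈ 4.500
Minimum mean = 1.000, attained e.g. along the cycle 2 → 2 with weight 1 and length 1. So λ(A) = 1/1 = 1.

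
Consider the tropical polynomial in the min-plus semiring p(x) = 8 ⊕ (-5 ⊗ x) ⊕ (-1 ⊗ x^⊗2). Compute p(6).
p(6) = 1

A tropical monomial a ⊗ x^⊗i evaluates to a + i · x. Evaluating each term at x = 6:
  Term 0 contributes 8 + 0 · 6 = 8
  Term 1 contributes -5 + 1 · 6 = 1
  Term 2 contributes -1 + 2 · 6 = 11
p(6) = ⊕ of these = min[8, 1, 11] = 1.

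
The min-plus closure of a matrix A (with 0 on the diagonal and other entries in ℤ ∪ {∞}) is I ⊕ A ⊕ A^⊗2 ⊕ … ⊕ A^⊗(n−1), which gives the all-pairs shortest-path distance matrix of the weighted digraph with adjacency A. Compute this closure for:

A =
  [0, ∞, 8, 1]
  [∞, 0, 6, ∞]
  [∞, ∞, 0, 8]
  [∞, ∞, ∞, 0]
Closure =
  [0, ∞, 8, 1]
  [∞, 0, 6, 14]
  [∞, ∞, 0, 8]
  [∞, ∞, ∞, 0]

This is the Floyd-Warshall all-pairs shortest-path computation. For each intermediate vertex k = 0, 1, …, 3, update dist[i][j] ← min(dist[i][j], dist[i][k] + dist[k][j]). The final matrix gives, for each (i, j), the minimum total weight of any directed path from i to j (possibly empty when i = j).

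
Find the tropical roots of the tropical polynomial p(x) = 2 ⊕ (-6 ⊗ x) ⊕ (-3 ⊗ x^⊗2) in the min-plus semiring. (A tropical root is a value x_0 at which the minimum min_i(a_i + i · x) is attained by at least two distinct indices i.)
Roots: {-3, 8}

Each tropical root is a break point of the lower envelope of the lines y = a_i + i · x (there are 3 lines, with slopes 0, 1, ..., 2). Only the lines that attain the minimum somewhere contribute to roots; other lines are dominated. Here the surviving (envelope) indices are i = 2, i = 1, i = 0.
Intersections between consecutive envelope lines give the roots: for adjacent envelope indices i < j the intersection is x = (a_i − a_j) / (j − i). Reading off the sorted break points: {-3, 8}.
Verification: at each break x_0, at least two indices attain the minimum of min_i(a_i + i · x_0).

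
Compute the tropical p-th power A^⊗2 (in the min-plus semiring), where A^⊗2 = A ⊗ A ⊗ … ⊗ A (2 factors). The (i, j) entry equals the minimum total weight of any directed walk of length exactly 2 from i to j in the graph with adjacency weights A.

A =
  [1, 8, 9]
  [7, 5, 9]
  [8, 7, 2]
A^⊗2 =
  [2, 9, 10]
  [8, 10, 11]
  [9, 9, 4]

Each entry (A^⊗2)_ij equals the minimum over all length-2 walks i = v_0 → v_1 → … → v_2 = j of Σ_t A[v_t][v_{t+1}]. For example, for (i, j) = (0, 2) we minimise over 3 possible intermediate vertex sequences; the minimum is 10, attained along the walk 0 → 0 → 2.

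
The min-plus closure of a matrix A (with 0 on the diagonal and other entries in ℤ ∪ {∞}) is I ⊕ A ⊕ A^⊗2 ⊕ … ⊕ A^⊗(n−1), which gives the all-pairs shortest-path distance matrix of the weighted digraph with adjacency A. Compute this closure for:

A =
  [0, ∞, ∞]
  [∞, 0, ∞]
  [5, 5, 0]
Closure =
  [0, ∞, ∞]
  [∞, 0, ∞]
  [5, 5, 0]

This is the Floyd-Warshall all-pairs shortest-path computation. For each intermediate vertex k = 0, 1, …, 2, update dist[i][j] ← min(dist[i][j], dist[i][k] + dist[k][j]). The final matrix gives, for each (i, j), the minimum total weight of any directed path from i to j (possibly empty when i = j).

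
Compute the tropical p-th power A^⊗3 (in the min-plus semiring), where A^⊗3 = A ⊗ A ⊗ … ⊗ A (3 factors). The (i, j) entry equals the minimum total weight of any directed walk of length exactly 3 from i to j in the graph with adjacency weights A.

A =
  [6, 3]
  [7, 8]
A^⊗3 =
  [16, 13]
  [17, 16]

Each entry (A^⊗3)_ij equals the minimum over all length-3 walks i = v_0 → v_1 → … → v_3 = j of Σ_t A[v_t][v_{t+1}]. For example, for (i, j) = (0, 1) we minimise over 4 possible intermediate vertex sequences; the minimum is 13, attained along the walk 0 → 1 → 0 → 1.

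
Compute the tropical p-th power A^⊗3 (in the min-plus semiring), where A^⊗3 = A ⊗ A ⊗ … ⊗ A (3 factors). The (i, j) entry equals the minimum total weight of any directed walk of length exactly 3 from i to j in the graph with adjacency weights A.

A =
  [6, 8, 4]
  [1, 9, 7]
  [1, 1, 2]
A^⊗3 =
  [6, 7, 8]
  [6, 6, 7]
  [4, 5, 6]

Each entry (A^⊗3)_ij equals the minimum over all length-3 walks i = v_0 → v_1 → … → v_3 = j of Σ_t A[v_t][v_{t+1}]. For example, for (i, j) = (0, 2) we minimise over 9 possible intermediate vertex sequences; the minimum is 8, attained along the walk 0 → 2 → 2 → 2.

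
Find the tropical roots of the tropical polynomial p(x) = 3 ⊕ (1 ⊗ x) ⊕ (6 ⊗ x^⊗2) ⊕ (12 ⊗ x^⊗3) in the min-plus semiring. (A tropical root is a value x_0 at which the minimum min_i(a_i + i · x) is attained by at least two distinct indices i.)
Roots: {-6, -5, 2}

Each tropical root is a break point of the lower envelope of the lines y = a_i + i · x (there are 4 lines, with slopes 0, 1, ..., 3). Only the lines that attain the minimum somewhere contribute to roots; other lines are dominated. Here the surviving (envelope) indices are i = 3, i = 2, i = 1, i = 0.
Intersections between consecutive envelope lines give the roots: for adjacent envelope indices i < j the intersection is x = (a_i − a_j) / (j − i). Reading off the sorted break points: {-6, -5, 2}.
Verification: at each break x_0, at least two indices attain the minimum of min_i(a_i + i · x_0).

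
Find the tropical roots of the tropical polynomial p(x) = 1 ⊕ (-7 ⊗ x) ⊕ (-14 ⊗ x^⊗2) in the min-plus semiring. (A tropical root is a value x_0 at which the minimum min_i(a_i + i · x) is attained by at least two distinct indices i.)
Roots: {7, 8}

Each tropical root is a break point of the lower envelope of the lines y = a_i + i · x (there are 3 lines, with slopes 0, 1, ..., 2). Only the lines that attain the minimum somewhere contribute to roots; other lines are dominated. Here the surviving (envelope) indices are i = 2, i = 1, i = 0.
Intersections between consecutive envelope lines give the roots: for adjacent envelope indices i < j the intersection is x = (a_i − a_j) / (j − i). Reading off the sorted break points: {7, 8}.
Verification: at each break x_0, at least two indices attain the minimum of min_i(a_i + i · x_0).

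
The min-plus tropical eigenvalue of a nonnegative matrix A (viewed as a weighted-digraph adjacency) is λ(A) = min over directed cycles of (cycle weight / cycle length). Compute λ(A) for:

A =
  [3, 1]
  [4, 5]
λ(A) = 5/2

Enumerate directed cycles and compute their means (weight / length). Sample:
  cycle 0 → 0: weight = 3, length = 1, mean = 3/1 ≈ 3.000
  cycle 1 → 1: weight = 5, length = 1, mean = 5/1 ≈ 5.000
  cycle 0 → 1 → 0: weight = 5, length = 2, mean = 5/2 ≈ 2.500
  cycle 1 → 0 → 1: weight = 5, length = 2, mean = 5/2 ≈ 2.500
Minimum mean = 2.500, attained e.g. along the cycle 0 → 1 → 0 with weight 5 and length 2. So λ(A) = 5/2 = 5/2.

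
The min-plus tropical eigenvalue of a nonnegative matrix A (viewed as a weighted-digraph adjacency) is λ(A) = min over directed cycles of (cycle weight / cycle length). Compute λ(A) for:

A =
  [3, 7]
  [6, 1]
λ(A) = 1

Enumerate directed cycles and compute their means (weight / length). Sample:
  cycle 0 → 0: weight = 3, length = 1, mean = 3/1 ≈ 3.000
  cycle 1 → 1: weight = 1, length = 1, mean = 1/1 ≈ 1.000
  cycle 0 → 1 → 0: weight = 13, length = 2, mean = 13/2 ≈ 6.500
  cycle 1 → 0 → 1: weight = 13, length = 2, mean = 13/2 ≈ 6.500
Minimum mean = 1.000, attained e.g. along the cycle 1 → 1 with weight 1 and length 1. So λ(A) = 1/1 = 1.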